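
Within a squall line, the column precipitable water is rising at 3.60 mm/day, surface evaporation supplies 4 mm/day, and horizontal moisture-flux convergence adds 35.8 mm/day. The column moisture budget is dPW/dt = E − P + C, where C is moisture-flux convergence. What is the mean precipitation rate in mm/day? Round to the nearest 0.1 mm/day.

dPW/dt = +3.60 mm/day.
P = E + C − dPW/dt = 4 + (35.8) − (+3.60) = 36.2 mm/day.

P ≈ 36.2 mm/day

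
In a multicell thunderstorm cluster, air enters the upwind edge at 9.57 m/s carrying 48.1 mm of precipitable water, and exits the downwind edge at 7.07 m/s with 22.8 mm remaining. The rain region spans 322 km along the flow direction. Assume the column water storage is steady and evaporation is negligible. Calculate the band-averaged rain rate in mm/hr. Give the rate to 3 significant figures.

R ≈ 3.34 mm/hr

Column moisture flux per unit crosswind length is F = V × PW.
Inflow: F_in = 9.57 × 48.1 = 460.317 mm·m/s
Outflow: F_out = 7.07 × 22.8 = 161.196 mm·m/s
Steady-state rate R = (F_in − F_out)/L = (460.317 − 161.196) / 322000 m = 9.289e-04 mm/s.
R = 9.289e-04 × 3600 = 3.34 mm/hr.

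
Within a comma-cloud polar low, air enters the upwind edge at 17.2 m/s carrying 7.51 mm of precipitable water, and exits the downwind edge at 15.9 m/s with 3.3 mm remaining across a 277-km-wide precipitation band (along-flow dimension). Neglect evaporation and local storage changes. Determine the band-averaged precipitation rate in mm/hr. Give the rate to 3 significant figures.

Column moisture flux per unit crosswind length is F = V × PW.
Inflow: F_in = 17.2 × 7.51 = 129.172 mm·m/s
Outflow: F_out = 15.9 × 3.3 = 52.47 mm·m/s
Steady-state rate R = (F_in − F_out)/L = (129.172 − 52.47) / 277000 m = 2.769e-04 mm/s.
R = 2.769e-04 × 3600 = 0.997 mm/hr.

R ≈ 0.997 mm/hr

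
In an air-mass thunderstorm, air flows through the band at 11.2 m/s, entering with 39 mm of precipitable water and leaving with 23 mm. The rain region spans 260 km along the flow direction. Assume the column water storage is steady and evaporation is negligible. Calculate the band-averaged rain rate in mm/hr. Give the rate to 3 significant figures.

Column moisture flux per unit crosswind length is F = V × PW.
Inflow: F_in = 11.2 × 39 = 436.8 mm·m/s
Outflow: F_out = 11.2 × 23 = 257.6 mm·m/s
Steady-state rate R = (F_in − F_out)/L = (436.8 − 257.6) / 260000 m = 6.892e-04 mm/s.
R = 6.892e-04 × 3600 = 2.48 mm/hr.

R ≈ 2.48 mm/hr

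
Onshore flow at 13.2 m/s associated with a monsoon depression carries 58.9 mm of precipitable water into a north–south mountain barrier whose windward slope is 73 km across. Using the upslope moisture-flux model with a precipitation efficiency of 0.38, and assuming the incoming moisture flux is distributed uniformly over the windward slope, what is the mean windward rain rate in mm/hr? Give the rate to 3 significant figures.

R ≈ 14.6 mm/hr

Incoming column moisture flux per unit ridge length: F = V × PW = 13.2 × 58.9 = 777.48 mm·m/s.
Spread over the 73 km slope with efficiency ε = 0.38: R = ε·F/W = 0.38 × 777.48 / 73000 m = 4.047e-03 mm/s.
R = 4.047e-03 × 3600 = 14.6 mm/hr.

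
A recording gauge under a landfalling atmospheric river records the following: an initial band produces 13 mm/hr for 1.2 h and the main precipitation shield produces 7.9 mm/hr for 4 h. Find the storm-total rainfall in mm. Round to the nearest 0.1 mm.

Total = Σ Rᵢ Δtᵢ = 13 × 1.2 + 7.9 × 4
      = 15.6 + 31.6 = 47.2 mm.

total ≈ 47.2 mm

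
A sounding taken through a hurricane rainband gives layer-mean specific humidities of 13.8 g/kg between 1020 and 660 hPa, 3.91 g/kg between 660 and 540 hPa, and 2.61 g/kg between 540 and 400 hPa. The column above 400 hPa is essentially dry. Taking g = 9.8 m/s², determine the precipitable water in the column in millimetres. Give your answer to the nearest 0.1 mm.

PW ≈ 59.2 mm

Precipitable water is the column-integrated vapour mass per unit area: PW = (1/g) Σ q̄ Δp, with q in kg/kg and Δp in Pa (1 kg/m² of water = 1 mm).
Layer 1020–660 hPa: Δp = 360 hPa = 36000 Pa, q̄ = 0.0138 kg/kg → 0.0138 × 36000 / 9.8 = 50.69 mm
Layer 660–540 hPa: Δp = 120 hPa = 12000 Pa, q̄ = 0.00391 kg/kg → 0.00391 × 12000 / 9.8 = 4.79 mm
Layer 540–400 hPa: Δp = 140 hPa = 14000 Pa, q̄ = 0.00261 kg/kg → 0.00261 × 14000 / 9.8 = 3.73 mm
PW = 50.69 + 4.79 + 3.73 = 59.21 ≈ 59.2 mm.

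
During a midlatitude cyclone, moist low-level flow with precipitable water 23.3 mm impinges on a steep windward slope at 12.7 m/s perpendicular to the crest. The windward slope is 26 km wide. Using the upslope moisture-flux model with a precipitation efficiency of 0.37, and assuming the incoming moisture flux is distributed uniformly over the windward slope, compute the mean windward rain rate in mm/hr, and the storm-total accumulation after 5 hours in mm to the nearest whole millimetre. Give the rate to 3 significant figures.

Incoming column moisture flux per unit ridge length: F = V × PW = 12.7 × 23.3 = 295.91 mm·m/s.
Spread over the 26 km slope with efficiency ε = 0.37: R = ε·F/W = 0.37 × 295.91 / 26000 m = 4.211e-03 mm/s.
R = 4.211e-03 × 3600 = 15.2 mm/hr.
Over 5 h: total = 15.2 × 5 = 76 mm.

R ≈ 15.2 mm/hr; total ≈ 76 mm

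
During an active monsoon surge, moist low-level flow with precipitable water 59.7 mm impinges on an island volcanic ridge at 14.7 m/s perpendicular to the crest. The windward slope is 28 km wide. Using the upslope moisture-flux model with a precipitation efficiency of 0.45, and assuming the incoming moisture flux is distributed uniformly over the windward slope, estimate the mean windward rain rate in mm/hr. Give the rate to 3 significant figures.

Incoming column moisture flux per unit ridge length: F = V × PW = 14.7 × 59.7 = 877.59 mm·m/s.
Spread over the 28 km slope with efficiency ε = 0.45: R = ε·F/W = 0.45 × 877.59 / 28000 m = 1.410e-02 mm/s.
R = 1.410e-02 × 3600 = 50.8 mm/hr.

R ≈ 50.8 mm/hr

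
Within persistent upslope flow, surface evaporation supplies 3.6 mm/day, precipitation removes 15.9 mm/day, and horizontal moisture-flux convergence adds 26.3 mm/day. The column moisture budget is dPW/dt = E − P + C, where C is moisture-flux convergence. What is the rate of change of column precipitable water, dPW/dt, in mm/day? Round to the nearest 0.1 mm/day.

dPW/dt ≈ 14.0 mm/day

dPW/dt = E − P + C = 3.6 − 15.9 + (26.3) = 14.0 mm/day.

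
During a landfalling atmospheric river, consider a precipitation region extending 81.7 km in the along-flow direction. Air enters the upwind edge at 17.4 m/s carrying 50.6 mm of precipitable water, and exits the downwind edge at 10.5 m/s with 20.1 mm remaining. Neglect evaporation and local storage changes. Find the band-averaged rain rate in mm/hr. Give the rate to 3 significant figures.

Column moisture flux per unit crosswind length is F = V × PW.
Inflow: F_in = 17.4 × 50.6 = 880.44 mm·m/s
Outflow: F_out = 10.5 × 20.1 = 211.05 mm·m/s
Steady-state rate R = (F_in − F_out)/L = (880.44 − 211.05) / 81700 m = 8.193e-03 mm/s.
R = 8.193e-03 × 3600 = 29.5 mm/hr.

R ≈ 29.5 mm/hr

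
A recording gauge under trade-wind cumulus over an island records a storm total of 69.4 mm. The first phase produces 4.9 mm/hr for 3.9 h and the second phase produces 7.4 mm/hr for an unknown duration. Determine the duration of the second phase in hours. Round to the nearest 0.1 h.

Known phases: 4.9 × 3.9 = 19.11 mm.
Remaining depth = 69.4 − 19.11 = 50.29 mm.
Duration = 50.29 / 7.4 = 6.8 h.

duration ≈ 6.8 h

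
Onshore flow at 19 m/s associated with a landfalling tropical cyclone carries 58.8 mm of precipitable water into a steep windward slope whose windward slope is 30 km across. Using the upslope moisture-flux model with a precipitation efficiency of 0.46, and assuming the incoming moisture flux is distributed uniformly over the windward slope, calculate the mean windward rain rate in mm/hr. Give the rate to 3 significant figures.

R ≈ 61.7 mm/hr

Incoming column moisture flux per unit ridge length: F = V × PW = 19 × 58.8 = 1117.2 mm·m/s.
Spread over the 30 km slope with efficiency ε = 0.46: R = ε·F/W = 0.46 × 1117.2 / 30000 m = 1.713e-02 mm/s.
R = 1.713e-02 × 3600 = 61.7 mm/hr.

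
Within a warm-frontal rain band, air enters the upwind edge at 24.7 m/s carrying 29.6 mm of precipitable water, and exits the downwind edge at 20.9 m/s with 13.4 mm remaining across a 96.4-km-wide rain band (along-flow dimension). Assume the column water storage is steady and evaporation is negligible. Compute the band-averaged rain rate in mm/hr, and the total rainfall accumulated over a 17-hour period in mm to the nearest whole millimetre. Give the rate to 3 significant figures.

Column moisture flux per unit crosswind length is F = V × PW.
Inflow: F_in = 24.7 × 29.6 = 731.12 mm·m/s
Outflow: F_out = 20.9 × 13.4 = 280.06 mm·m/s
Steady-state rate R = (F_in − F_out)/L = (731.12 − 280.06) / 96400 m = 4.679e-03 mm/s.
R = 4.679e-03 × 3600 = 16.8 mm/hr.
Over 17 h: total = 16.8 × 17 = 285.6 ≈ 286 mm.

R ≈ 16.8 mm/hr; total ≈ 286 mm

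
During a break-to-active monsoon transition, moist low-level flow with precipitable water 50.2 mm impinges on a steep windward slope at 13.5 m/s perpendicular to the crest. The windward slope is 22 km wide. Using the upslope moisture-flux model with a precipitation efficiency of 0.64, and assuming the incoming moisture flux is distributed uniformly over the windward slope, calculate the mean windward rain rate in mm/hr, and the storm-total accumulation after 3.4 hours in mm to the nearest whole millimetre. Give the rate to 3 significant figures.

Incoming column moisture flux per unit ridge length: F = V × PW = 13.5 × 50.2 = 677.7 mm·m/s.
Spread over the 22 km slope with efficiency ε = 0.64: R = ε·F/W = 0.64 × 677.7 / 22000 m = 1.971e-02 mm/s.
R = 1.971e-02 × 3600 = 71.0 mm/hr.
Over 3.4 h: total = 71.0 × 3.4 = 241.4 ≈ 241 mm.

R ≈ 71.0 mm/hr; total ≈ 241 mm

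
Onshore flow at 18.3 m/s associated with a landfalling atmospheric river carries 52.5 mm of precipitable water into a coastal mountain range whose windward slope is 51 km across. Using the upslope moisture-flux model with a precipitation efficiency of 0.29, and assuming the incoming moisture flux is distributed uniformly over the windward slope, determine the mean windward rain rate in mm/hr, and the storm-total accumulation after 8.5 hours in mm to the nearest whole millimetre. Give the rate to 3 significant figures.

Incoming column moisture flux per unit ridge length: F = V × PW = 18.3 × 52.5 = 960.75 mm·m/s.
Spread over the 51 km slope with efficiency ε = 0.29: R = ε·F/W = 0.29 × 960.75 / 51000 m = 5.463e-03 mm/s.
R = 5.463e-03 × 3600 = 19.7 mm/hr.
Over 8.5 h: total = 19.7 × 8.5 = 167.45 ≈ 167 mm.

R ≈ 19.7 mm/hr; total ≈ 167 mm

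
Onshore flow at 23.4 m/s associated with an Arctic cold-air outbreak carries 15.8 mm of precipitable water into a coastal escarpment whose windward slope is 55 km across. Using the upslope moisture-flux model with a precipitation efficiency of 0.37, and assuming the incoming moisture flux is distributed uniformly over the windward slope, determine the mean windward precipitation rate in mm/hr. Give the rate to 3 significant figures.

R ≈ 8.95 mm/hr

Incoming column moisture flux per unit ridge length: F = V × PW = 23.4 × 15.8 = 369.72 mm·m/s.
Spread over the 55 km slope with efficiency ε = 0.37: R = ε·F/W = 0.37 × 369.72 / 55000 m = 2.487e-03 mm/s.
R = 2.487e-03 × 3600 = 8.95 mm/hr.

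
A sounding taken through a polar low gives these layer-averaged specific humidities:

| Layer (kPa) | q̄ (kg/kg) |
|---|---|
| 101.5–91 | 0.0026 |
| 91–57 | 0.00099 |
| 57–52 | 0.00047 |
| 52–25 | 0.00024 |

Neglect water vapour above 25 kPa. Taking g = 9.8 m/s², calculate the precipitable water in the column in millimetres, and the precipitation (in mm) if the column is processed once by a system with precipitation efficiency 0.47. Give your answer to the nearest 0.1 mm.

PW ≈ 7.1 mm; precipitation ≈ 3.3 mm

Precipitable water is the column-integrated vapour mass per unit area: PW = (1/g) Σ q̄ Δp, with q in kg/kg and Δp in Pa (1 kg/m² of water = 1 mm).
Layer 101.5–91 kPa: Δp = 105 hPa = 10500 Pa, q̄ = 0.0026 kg/kg → 0.0026 × 10500 / 9.8 = 2.79 mm
Layer 91–57 kPa: Δp = 340 hPa = 34000 Pa, q̄ = 0.00099 kg/kg → 0.00099 × 34000 / 9.8 = 3.43 mm
Layer 57–52 kPa: Δp = 50 hPa = 5000 Pa, q̄ = 0.00047 kg/kg → 0.00047 × 5000 / 9.8 = 0.24 mm
Layer 52–25 kPa: Δp = 270 hPa = 27000 Pa, q̄ = 0.00024 kg/kg → 0.00024 × 27000 / 9.8 = 0.66 mm
PW = 2.79 + 3.43 + 0.24 + 0.66 = 7.12 ≈ 7.1 mm.
Precipitation = ε × PW = 0.47 × 7.1 = 3.3 mm.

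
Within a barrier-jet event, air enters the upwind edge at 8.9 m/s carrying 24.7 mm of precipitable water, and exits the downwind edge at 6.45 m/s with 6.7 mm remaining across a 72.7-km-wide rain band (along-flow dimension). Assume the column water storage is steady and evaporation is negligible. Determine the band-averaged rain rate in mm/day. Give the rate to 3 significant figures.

R ≈ 210 mm/day

Column moisture flux per unit crosswind length is F = V × PW.
Inflow: F_in = 8.9 × 24.7 = 219.83 mm·m/s
Outflow: F_out = 6.45 × 6.7 = 43.215 mm·m/s
Steady-state rate R = (F_in − F_out)/L = (219.83 − 43.215) / 72700 m = 2.429e-03 mm/s.
R = 2.429e-03 × 3600 × 24 = 210 mm/day.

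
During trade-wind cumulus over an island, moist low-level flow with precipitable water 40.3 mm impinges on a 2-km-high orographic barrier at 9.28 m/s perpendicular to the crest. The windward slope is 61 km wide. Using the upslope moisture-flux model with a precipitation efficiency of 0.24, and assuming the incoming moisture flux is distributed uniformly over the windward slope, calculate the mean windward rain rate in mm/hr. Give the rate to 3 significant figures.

Incoming column moisture flux per unit ridge length: F = V × PW = 9.28 × 40.3 = 373.984 mm·m/s.
Spread over the 61 km slope with efficiency ε = 0.24: R = ε·F/W = 0.24 × 373.984 / 61000 m = 1.471e-03 mm/s.
R = 1.471e-03 × 3600 = 5.30 mm/hr.

R ≈ 5.30 mm/hr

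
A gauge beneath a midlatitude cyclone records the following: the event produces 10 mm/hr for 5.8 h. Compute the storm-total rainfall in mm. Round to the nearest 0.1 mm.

Total = Σ Rᵢ Δtᵢ = 10 × 5.8
      = 58 = 58.0 mm.

total ≈ 58.0 mm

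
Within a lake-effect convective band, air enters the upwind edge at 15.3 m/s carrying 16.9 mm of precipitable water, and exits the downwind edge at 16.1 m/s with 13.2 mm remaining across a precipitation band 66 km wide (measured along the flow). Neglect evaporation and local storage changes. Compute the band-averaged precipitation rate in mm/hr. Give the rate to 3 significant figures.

R ≈ 2.51 mm/hr

Column moisture flux per unit crosswind length is F = V × PW.
Inflow: F_in = 15.3 × 16.9 = 258.57 mm·m/s
Outflow: F_out = 16.1 × 13.2 = 212.52 mm·m/s
Steady-state rate R = (F_in − F_out)/L = (258.57 − 212.52) / 66000 m = 6.977e-04 mm/s.
R = 6.977e-04 × 3600 = 2.51 mm/hr.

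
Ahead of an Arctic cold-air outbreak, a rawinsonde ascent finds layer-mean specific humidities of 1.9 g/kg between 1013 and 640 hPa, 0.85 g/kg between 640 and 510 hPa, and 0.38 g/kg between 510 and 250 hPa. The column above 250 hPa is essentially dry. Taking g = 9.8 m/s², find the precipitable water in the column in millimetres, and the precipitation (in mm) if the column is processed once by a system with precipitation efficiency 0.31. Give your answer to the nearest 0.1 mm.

PW ≈ 9.4 mm; precipitation ≈ 2.9 mm

Precipitable water is the column-integrated vapour mass per unit area: PW = (1/g) Σ q̄ Δp, with q in kg/kg and Δp in Pa (1 kg/m² of water = 1 mm).
Layer 1013–640 hPa: Δp = 373 hPa = 37300 Pa, q̄ = 0.0019 kg/kg → 0.0019 × 37300 / 9.8 = 7.23 mm
Layer 640–510 hPa: Δp = 130 hPa = 13000 Pa, q̄ = 0.00085 kg/kg → 0.00085 × 13000 / 9.8 = 1.13 mm
Layer 510–250 hPa: Δp = 260 hPa = 26000 Pa, q̄ = 0.00038 kg/kg → 0.00038 × 26000 / 9.8 = 1.01 mm
PW = 7.23 + 1.13 + 1.01 = 9.37 ≈ 9.4 mm.
Precipitation = ε × PW = 0.31 × 9.4 = 2.9 mm.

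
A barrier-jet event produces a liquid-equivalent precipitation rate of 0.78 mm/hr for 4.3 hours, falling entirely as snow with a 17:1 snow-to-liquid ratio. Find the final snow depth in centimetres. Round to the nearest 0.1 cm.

snow depth ≈ 5.7 cm

Liquid-equivalent depth = 0.78 × 4.3 = 3.354 mm.
Snow depth = 3.354 mm × 17 = 57.018 mm = 5.7 cm.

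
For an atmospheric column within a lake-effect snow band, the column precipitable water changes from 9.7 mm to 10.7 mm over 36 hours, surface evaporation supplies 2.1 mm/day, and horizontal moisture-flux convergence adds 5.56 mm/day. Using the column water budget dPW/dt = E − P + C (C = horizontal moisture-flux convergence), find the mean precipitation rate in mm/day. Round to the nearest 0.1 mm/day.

P ≈ 7.0 mm/day

dPW/dt = (10.7 − 9.7) mm / (36/24 day) = +0.667 mm/day.
P = E + C − dPW/dt = 2.1 + (5.56) − (+0.667) = 7.0 mm/day.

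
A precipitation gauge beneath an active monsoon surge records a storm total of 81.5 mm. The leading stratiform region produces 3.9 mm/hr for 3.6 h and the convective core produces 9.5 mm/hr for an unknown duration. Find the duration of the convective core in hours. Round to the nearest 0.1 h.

duration ≈ 7.1 h

Known phases: 3.9 × 3.6 = 14.04 mm.
Remaining depth = 81.5 − 14.04 = 67.46 mm.
Duration = 67.46 / 9.5 = 7.1 h.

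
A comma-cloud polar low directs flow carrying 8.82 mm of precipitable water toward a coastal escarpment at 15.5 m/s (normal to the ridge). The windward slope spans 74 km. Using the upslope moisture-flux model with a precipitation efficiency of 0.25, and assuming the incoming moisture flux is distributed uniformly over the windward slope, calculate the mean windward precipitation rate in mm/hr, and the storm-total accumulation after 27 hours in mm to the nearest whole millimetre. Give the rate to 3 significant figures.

R ≈ 1.66 mm/hr; total ≈ 45 mm

Incoming column moisture flux per unit ridge length: F = V × PW = 15.5 × 8.82 = 136.71 mm·m/s.
Spread over the 74 km slope with efficiency ε = 0.25: R = ε·F/W = 0.25 × 136.71 / 74000 m = 4.619e-04 mm/s.
R = 4.619e-04 × 3600 = 1.66 mm/hr.
Over 27 h: total = 1.66 × 27 = 44.82 ≈ 45 mm.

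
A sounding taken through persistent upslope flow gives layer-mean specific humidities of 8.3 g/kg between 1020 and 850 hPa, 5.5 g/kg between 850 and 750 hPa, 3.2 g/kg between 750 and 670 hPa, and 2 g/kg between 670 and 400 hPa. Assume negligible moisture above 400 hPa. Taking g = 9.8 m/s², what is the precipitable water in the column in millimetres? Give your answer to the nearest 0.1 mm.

PW ≈ 28.1 mm

Precipitable water is the column-integrated vapour mass per unit area: PW = (1/g) Σ q̄ Δp, with q in kg/kg and Δp in Pa (1 kg/m² of water = 1 mm).
Layer 1020–850 hPa: Δp = 170 hPa = 17000 Pa, q̄ = 0.0083 kg/kg → 0.0083 × 17000 / 9.8 = 14.40 mm
Layer 850–750 hPa: Δp = 100 hPa = 10000 Pa, q̄ = 0.0055 kg/kg → 0.0055 × 10000 / 9.8 = 5.61 mm
Layer 750–670 hPa: Δp = 80 hPa = 8000 Pa, q̄ = 0.0032 kg/kg → 0.0032 × 8000 / 9.8 = 2.61 mm
Layer 670–400 hPa: Δp = 270 hPa = 27000 Pa, q̄ = 0.002 kg/kg → 0.002 × 27000 / 9.8 = 5.51 mm
PW = 14.40 + 5.61 + 2.61 + 5.51 = 28.13 ≈ 28.1 mm.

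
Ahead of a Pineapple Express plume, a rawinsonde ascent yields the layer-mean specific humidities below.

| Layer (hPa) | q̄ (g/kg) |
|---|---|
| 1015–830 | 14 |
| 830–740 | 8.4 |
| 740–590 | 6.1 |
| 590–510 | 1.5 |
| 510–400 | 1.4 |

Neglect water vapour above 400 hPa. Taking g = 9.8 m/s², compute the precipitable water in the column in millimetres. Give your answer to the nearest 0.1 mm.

Precipitable water is the column-integrated vapour mass per unit area: PW = (1/g) Σ q̄ Δp, with q in kg/kg and Δp in Pa (1 kg/m² of water = 1 mm).
Layer 1015–830 hPa: Δp = 185 hPa = 18500 Pa, q̄ = 0.014 kg/kg → 0.014 × 18500 / 9.8 = 26.43 mm
Layer 830–740 hPa: Δp = 90 hPa = 9000 Pa, q̄ = 0.0084 kg/kg → 0.0084 × 9000 / 9.8 = 7.71 mm
Layer 740–590 hPa: Δp = 150 hPa = 15000 Pa, q̄ = 0.0061 kg/kg → 0.0061 × 15000 / 9.8 = 9.34 mm
Layer 590–510 hPa: Δp = 80 hPa = 8000 Pa, q̄ = 0.0015 kg/kg → 0.0015 × 8000 / 9.8 = 1.22 mm
Layer 510–400 hPa: Δp = 110 hPa = 11000 Pa, q̄ = 0.0014 kg/kg → 0.0014 × 11000 / 9.8 = 1.57 mm
PW = 26.43 + 7.71 + 9.34 + 1.22 + 1.57 = 46.27 ≈ 46.3 mm.

PW ≈ 46.3 mm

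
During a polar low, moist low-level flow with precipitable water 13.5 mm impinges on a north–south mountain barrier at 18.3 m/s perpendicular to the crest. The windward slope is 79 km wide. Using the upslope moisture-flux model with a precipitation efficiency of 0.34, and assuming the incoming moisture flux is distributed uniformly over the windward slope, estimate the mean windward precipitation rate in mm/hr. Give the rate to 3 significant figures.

R ≈ 3.83 mm/hr

Incoming column moisture flux per unit ridge length: F = V × PW = 18.3 × 13.5 = 247.05 mm·m/s.
Spread over the 79 km slope with efficiency ε = 0.34: R = ε·F/W = 0.34 × 247.05 / 79000 m = 1.063e-03 mm/s.
R = 1.063e-03 × 3600 = 3.83 mm/hr.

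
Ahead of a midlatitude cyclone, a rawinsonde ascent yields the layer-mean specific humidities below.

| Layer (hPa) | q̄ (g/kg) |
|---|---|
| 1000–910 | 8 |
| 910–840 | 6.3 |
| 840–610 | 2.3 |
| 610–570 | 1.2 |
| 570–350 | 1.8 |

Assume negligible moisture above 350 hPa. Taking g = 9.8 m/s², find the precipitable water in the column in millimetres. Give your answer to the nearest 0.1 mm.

Precipitable water is the column-integrated vapour mass per unit area: PW = (1/g) Σ q̄ Δp, with q in kg/kg and Δp in Pa (1 kg/m² of water = 1 mm).
Layer 1000–910 hPa: Δp = 90 hPa = 9000 Pa, q̄ = 0.008 kg/kg → 0.008 × 9000 / 9.8 = 7.35 mm
Layer 910–840 hPa: Δp = 70 hPa = 7000 Pa, q̄ = 0.0063 kg/kg → 0.0063 × 7000 / 9.8 = 4.50 mm
Layer 840–610 hPa: Δp = 230 hPa = 23000 Pa, q̄ = 0.0023 kg/kg → 0.0023 × 23000 / 9.8 = 5.40 mm
Layer 610–570 hPa: Δp = 40 hPa = 4000 Pa, q̄ = 0.0012 kg/kg → 0.0012 × 4000 / 9.8 = 0.49 mm
Layer 570–350 hPa: Δp = 220 hPa = 22000 Pa, q̄ = 0.0018 kg/kg → 0.0018 × 22000 / 9.8 = 4.04 mm
PW = 7.35 + 4.50 + 5.40 + 0.49 + 4.04 = 21.78 ≈ 21.8 mm.

PW ≈ 21.8 mm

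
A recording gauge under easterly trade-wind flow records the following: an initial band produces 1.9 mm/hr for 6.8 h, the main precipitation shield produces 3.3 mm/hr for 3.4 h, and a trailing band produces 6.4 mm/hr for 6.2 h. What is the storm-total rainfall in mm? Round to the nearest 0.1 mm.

total ≈ 63.8 mm

Total = Σ Rᵢ Δtᵢ = 1.9 × 6.8 + 3.3 × 3.4 + 6.4 × 6.2
      = 12.92 + 11.22 + 39.68 = 63.8 mm.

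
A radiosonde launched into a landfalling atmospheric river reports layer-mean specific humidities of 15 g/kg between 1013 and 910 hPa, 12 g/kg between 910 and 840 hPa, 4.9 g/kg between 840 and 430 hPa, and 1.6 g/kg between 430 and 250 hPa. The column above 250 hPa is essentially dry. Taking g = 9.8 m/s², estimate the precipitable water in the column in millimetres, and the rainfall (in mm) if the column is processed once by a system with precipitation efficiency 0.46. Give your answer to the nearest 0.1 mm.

PW ≈ 47.8 mm; rainfall ≈ 22.0 mm

Precipitable water is the column-integrated vapour mass per unit area: PW = (1/g) Σ q̄ Δp, with q in kg/kg and Δp in Pa (1 kg/m² of water = 1 mm).
Layer 1013–910 hPa: Δp = 103 hPa = 10300 Pa, q̄ = 0.015 kg/kg → 0.015 × 10300 / 9.8 = 15.77 mm
Layer 910–840 hPa: Δp = 70 hPa = 7000 Pa, q̄ = 0.012 kg/kg → 0.012 × 7000 / 9.8 = 8.57 mm
Layer 840–430 hPa: Δp = 410 hPa = 41000 Pa, q̄ = 0.0049 kg/kg → 0.0049 × 41000 / 9.8 = 20.50 mm
Layer 430–250 hPa: Δp = 180 hPa = 18000 Pa, q̄ = 0.0016 kg/kg → 0.0016 × 18000 / 9.8 = 2.94 mm
PW = 15.77 + 8.57 + 20.50 + 2.94 = 47.78 ≈ 47.8 mm.
Rainfall = ε × PW = 0.46 × 47.8 = 22.0 mm.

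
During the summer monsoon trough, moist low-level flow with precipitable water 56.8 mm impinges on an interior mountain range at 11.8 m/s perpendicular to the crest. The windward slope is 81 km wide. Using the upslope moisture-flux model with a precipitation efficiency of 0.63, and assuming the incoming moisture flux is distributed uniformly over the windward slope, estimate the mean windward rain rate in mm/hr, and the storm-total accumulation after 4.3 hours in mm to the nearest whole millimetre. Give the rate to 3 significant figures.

Incoming column moisture flux per unit ridge length: F = V × PW = 11.8 × 56.8 = 670.24 mm·m/s.
Spread over the 81 km slope with efficiency ε = 0.63: R = ε·F/W = 0.63 × 670.24 / 81000 m = 5.213e-03 mm/s.
R = 5.213e-03 × 3600 = 18.8 mm/hr.
Over 4.3 h: total = 18.8 × 4.3 = 80.84 ≈ 81 mm.

R ≈ 18.8 mm/hr; total ≈ 81 mm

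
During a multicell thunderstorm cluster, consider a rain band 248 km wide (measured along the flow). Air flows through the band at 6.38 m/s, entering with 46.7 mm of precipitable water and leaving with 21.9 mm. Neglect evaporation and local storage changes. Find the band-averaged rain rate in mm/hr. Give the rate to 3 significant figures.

Column moisture flux per unit crosswind length is F = V × PW.
Inflow: F_in = 6.38 × 46.7 = 297.946 mm·m/s
Outflow: F_out = 6.38 × 21.9 = 139.722 mm·m/s
Steady-state rate R = (F_in − F_out)/L = (297.946 − 139.722) / 248000 m = 6.380e-04 mm/s.
R = 6.380e-04 × 3600 = 2.30 mm/hr.

R ≈ 2.30 mm/hr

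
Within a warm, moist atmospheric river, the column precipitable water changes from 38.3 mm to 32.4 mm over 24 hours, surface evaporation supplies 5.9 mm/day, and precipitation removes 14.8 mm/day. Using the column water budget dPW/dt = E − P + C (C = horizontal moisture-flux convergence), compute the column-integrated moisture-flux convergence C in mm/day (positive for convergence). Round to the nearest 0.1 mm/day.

C ≈ 3.0 mm/day

dPW/dt = (32.4 − 38.3) mm / (24/24 day) = -5.900 mm/day.
C = dPW/dt − E + P = (-5.900) − 5.9 + 14.8 = 3.0 mm/day.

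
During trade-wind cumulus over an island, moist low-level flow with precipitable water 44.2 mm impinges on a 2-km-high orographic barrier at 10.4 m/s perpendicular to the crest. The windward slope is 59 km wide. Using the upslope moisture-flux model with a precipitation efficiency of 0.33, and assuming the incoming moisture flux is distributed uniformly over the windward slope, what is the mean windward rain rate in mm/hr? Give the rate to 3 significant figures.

R ≈ 9.26 mm/hr

Incoming column moisture flux per unit ridge length: F = V × PW = 10.4 × 44.2 = 459.68 mm·m/s.
Spread over the 59 km slope with efficiency ε = 0.33: R = ε·F/W = 0.33 × 459.68 / 59000 m = 2.571e-03 mm/s.
R = 2.571e-03 × 3600 = 9.26 mm/hr.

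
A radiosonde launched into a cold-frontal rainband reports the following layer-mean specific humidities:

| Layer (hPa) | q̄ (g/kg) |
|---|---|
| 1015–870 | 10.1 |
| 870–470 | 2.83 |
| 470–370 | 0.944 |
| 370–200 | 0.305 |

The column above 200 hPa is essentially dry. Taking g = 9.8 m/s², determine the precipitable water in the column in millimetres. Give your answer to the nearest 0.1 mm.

Precipitable water is the column-integrated vapour mass per unit area: PW = (1/g) Σ q̄ Δp, with q in kg/kg and Δp in Pa (1 kg/m² of water = 1 mm).
Layer 1015–870 hPa: Δp = 145 hPa = 14500 Pa, q̄ = 0.0101 kg/kg → 0.0101 × 14500 / 9.8 = 14.94 mm
Layer 870–470 hPa: Δp = 400 hPa = 40000 Pa, q̄ = 0.00283 kg/kg → 0.00283 × 40000 / 9.8 = 11.55 mm
Layer 470–370 hPa: Δp = 100 hPa = 10000 Pa, q̄ = 0.000944 kg/kg → 0.000944 × 10000 / 9.8 = 0.96 mm
Layer 370–200 hPa: Δp = 170 hPa = 17000 Pa, q̄ = 0.000305 kg/kg → 0.000305 × 17000 / 9.8 = 0.53 mm
PW = 14.94 + 11.55 + 0.96 + 0.53 = 27.98 ≈ 28.0 mm.

PW ≈ 28.0 mm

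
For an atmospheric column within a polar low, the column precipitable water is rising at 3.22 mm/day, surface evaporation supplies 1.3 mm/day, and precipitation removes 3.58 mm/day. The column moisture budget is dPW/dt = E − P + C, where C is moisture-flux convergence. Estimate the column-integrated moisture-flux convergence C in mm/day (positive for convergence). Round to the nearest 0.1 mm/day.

dPW/dt = +3.22 mm/day.
C = dPW/dt − E + P = (+3.22) − 1.3 + 3.58 = 5.5 mm/day.

C ≈ 5.5 mm/day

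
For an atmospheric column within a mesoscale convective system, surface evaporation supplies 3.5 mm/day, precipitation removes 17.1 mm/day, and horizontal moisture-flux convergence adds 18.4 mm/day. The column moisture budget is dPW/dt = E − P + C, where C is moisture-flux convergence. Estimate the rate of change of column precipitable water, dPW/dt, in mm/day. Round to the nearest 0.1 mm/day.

dPW/dt = E − P + C = 3.5 − 17.1 + (18.4) = 4.8 mm/day.

dPW/dt ≈ 4.8 mm/day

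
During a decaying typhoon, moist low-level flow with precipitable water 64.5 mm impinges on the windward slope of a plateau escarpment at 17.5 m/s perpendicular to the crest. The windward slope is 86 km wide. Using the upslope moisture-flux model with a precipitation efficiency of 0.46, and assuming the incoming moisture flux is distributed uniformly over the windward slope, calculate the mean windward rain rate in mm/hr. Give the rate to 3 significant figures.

Incoming column moisture flux per unit ridge length: F = V × PW = 17.5 × 64.5 = 1128.75 mm·m/s.
Spread over the 86 km slope with efficiency ε = 0.46: R = ε·F/W = 0.46 × 1128.75 / 86000 m = 6.038e-03 mm/s.
R = 6.038e-03 × 3600 = 21.7 mm/hr.

R ≈ 21.7 mm/hr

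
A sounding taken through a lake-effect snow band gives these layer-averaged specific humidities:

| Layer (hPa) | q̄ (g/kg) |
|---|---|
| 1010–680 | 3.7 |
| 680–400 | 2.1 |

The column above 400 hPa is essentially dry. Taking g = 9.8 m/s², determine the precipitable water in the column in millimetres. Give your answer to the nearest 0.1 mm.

Precipitable water is the column-integrated vapour mass per unit area: PW = (1/g) Σ q̄ Δp, with q in kg/kg and Δp in Pa (1 kg/m² of water = 1 mm).
Layer 1010–680 hPa: Δp = 330 hPa = 33000 Pa, q̄ = 0.0037 kg/kg → 0.0037 × 33000 / 9.8 = 12.46 mm
Layer 680–400 hPa: Δp = 280 hPa = 28000 Pa, q̄ = 0.0021 kg/kg → 0.0021 × 28000 / 9.8 = 6.00 mm
PW = 12.46 + 6.00 = 18.46 ≈ 18.5 mm.

PW ≈ 18.5 mm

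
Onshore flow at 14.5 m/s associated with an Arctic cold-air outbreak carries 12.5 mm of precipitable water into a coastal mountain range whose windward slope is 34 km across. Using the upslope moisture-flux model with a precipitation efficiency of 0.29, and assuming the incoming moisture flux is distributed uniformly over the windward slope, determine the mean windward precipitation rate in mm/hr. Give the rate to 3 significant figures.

Incoming column moisture flux per unit ridge length: F = V × PW = 14.5 × 12.5 = 181.25 mm·m/s.
Spread over the 34 km slope with efficiency ε = 0.29: R = ε·F/W = 0.29 × 181.25 / 34000 m = 1.546e-03 mm/s.
R = 1.546e-03 × 3600 = 5.57 mm/hr.

R ≈ 5.57 mm/hr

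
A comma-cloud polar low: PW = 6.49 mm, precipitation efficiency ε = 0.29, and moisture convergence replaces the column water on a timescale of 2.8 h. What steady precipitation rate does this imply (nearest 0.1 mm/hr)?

Each overturning extracts ε × PW = 0.29 × 6.49 = 1.8821 mm.
Rate = ε·PW / τ = 1.8821 / 2.8 h = 0.7 mm/hr.

R ≈ 0.7 mm/hr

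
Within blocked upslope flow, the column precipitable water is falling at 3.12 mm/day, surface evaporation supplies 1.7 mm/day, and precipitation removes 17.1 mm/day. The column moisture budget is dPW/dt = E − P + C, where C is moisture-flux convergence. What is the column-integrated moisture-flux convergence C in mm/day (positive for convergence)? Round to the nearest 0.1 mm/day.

dPW/dt = -3.12 mm/day.
C = dPW/dt − E + P = (-3.12) − 1.7 + 17.1 = 12.3 mm/day.

C ≈ 12.3 mm/day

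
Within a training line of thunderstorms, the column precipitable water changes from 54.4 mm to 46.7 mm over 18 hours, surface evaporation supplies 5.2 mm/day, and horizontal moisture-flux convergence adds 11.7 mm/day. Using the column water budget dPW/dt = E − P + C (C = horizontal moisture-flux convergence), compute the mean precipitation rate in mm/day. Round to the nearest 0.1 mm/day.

P ≈ 27.2 mm/day

dPW/dt = (46.7 − 54.4) mm / (18/24 day) = -10.267 mm/day.
P = E + C − dPW/dt = 5.2 + (11.7) − (-10.267) = 27.2 mm/day.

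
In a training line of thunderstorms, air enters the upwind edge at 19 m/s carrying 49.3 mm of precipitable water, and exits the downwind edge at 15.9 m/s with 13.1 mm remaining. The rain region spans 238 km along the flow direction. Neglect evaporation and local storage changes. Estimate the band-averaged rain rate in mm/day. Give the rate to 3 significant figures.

R ≈ 264 mm/day

Column moisture flux per unit crosswind length is F = V × PW.
Inflow: F_in = 19 × 49.3 = 936.7 mm·m/s
Outflow: F_out = 15.9 × 13.1 = 208.29 mm·m/s
Steady-state rate R = (F_in − F_out)/L = (936.7 − 208.29) / 238000 m = 3.061e-03 mm/s.
R = 3.061e-03 × 3600 × 24 = 264 mm/day.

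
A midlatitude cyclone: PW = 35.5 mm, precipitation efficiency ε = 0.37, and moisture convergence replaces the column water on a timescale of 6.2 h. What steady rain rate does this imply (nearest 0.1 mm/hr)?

R ≈ 2.1 mm/hr

Each overturning extracts ε × PW = 0.37 × 35.5 = 13.135 mm.
Rate = ε·PW / τ = 13.135 / 6.2 h = 2.1 mm/hr.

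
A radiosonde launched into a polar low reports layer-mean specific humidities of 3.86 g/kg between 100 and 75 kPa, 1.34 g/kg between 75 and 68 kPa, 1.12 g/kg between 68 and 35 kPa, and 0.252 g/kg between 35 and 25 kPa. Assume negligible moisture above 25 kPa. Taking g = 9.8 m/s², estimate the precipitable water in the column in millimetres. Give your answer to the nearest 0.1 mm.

PW ≈ 14.8 mm

Precipitable water is the column-integrated vapour mass per unit area: PW = (1/g) Σ q̄ Δp, with q in kg/kg and Δp in Pa (1 kg/m² of water = 1 mm).
Layer 100–75 kPa: Δp = 250 hPa = 25000 Pa, q̄ = 0.00386 kg/kg → 0.00386 × 25000 / 9.8 = 9.85 mm
Layer 75–68 kPa: Δp = 70 hPa = 7000 Pa, q̄ = 0.00134 kg/kg → 0.00134 × 7000 / 9.8 = 0.96 mm
Layer 68–35 kPa: Δp = 330 hPa = 33000 Pa, q̄ = 0.00112 kg/kg → 0.00112 × 33000 / 9.8 = 3.77 mm
Layer 35–25 kPa: Δp = 100 hPa = 10000 Pa, q̄ = 0.000252 kg/kg → 0.000252 × 10000 / 9.8 = 0.26 mm
PW = 9.85 + 0.96 + 3.77 + 0.26 = 14.84 ≈ 14.8 mm.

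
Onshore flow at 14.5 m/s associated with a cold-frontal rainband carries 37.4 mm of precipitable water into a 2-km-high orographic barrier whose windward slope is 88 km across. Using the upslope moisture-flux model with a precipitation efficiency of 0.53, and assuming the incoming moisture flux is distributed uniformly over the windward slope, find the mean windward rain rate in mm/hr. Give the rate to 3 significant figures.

R ≈ 11.8 mm/hr

Incoming column moisture flux per unit ridge length: F = V × PW = 14.5 × 37.4 = 542.3 mm·m/s.
Spread over the 88 km slope with efficiency ε = 0.53: R = ε·F/W = 0.53 × 542.3 / 88000 m = 3.266e-03 mm/s.
R = 3.266e-03 × 3600 = 11.8 mm/hr.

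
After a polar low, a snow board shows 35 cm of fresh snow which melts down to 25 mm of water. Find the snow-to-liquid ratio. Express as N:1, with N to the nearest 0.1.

Ratio = snow depth / SWE = 350 mm / 25 mm = 14.0, i.e. 14.0:1.

ratio ≈ 14.0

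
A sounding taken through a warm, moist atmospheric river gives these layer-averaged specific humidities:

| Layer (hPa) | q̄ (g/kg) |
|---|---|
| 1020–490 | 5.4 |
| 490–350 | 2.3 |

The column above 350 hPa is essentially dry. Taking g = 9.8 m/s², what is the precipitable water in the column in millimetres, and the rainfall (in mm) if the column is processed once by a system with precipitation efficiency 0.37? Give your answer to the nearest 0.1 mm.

PW ≈ 32.5 mm; rainfall ≈ 12.0 mm

Precipitable water is the column-integrated vapour mass per unit area: PW = (1/g) Σ q̄ Δp, with q in kg/kg and Δp in Pa (1 kg/m² of water = 1 mm).
Layer 1020–490 hPa: Δp = 530 hPa = 53000 Pa, q̄ = 0.0054 kg/kg → 0.0054 × 53000 / 9.8 = 29.20 mm
Layer 490–350 hPa: Δp = 140 hPa = 14000 Pa, q̄ = 0.0023 kg/kg → 0.0023 × 14000 / 9.8 = 3.29 mm
PW = 29.20 + 3.29 = 32.49 ≈ 32.5 mm.
Rainfall = ε × PW = 0.37 × 32.5 = 12.0 mm.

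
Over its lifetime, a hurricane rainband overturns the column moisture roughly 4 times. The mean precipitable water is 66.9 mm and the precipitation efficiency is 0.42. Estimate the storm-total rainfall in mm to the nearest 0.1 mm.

rainfall ≈ 112.4 mm

Each cycle deposits ε × PW = 0.42 × 66.9 = 28.098 mm.
Over 4 cycles: 4 × 28.098 = 112.4 mm.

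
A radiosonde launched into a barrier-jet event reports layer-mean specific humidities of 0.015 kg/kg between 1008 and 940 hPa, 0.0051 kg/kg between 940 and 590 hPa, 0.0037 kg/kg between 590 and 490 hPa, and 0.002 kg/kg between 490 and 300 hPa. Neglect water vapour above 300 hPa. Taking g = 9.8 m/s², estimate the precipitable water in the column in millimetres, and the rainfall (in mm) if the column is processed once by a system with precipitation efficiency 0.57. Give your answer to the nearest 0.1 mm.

Precipitable water is the column-integrated vapour mass per unit area: PW = (1/g) Σ q̄ Δp, with q in kg/kg and Δp in Pa (1 kg/m² of water = 1 mm).
Layer 1008–940 hPa: Δp = 68 hPa = 6800 Pa, q̄ = 0.015 kg/kg → 0.015 × 6800 / 9.8 = 10.41 mm
Layer 940–590 hPa: Δp = 350 hPa = 35000 Pa, q̄ = 0.0051 kg/kg → 0.0051 × 35000 / 9.8 = 18.21 mm
Layer 590–490 hPa: Δp = 100 hPa = 10000 Pa, q̄ = 0.0037 kg/kg → 0.0037 × 10000 / 9.8 = 3.78 mm
Layer 490–300 hPa: Δp = 190 hPa = 19000 Pa, q̄ = 0.002 kg/kg → 0.002 × 19000 / 9.8 = 3.88 mm
PW = 10.41 + 18.21 + 3.78 + 3.88 = 36.28 ≈ 36.3 mm.
Rainfall = ε × PW = 0.57 × 36.3 = 20.7 mm.

PW ≈ 36.3 mm; rainfall ≈ 20.7 mm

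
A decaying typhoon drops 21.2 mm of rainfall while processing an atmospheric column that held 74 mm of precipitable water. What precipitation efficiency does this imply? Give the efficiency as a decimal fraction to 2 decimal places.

ε = rainfall / PW = 21.2 / 74 = 0.29.

ε ≈ 0.29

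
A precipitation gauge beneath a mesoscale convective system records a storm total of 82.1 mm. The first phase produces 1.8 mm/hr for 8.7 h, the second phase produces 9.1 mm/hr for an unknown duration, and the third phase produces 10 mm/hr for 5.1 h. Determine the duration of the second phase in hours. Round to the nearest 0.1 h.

Known phases: 1.8 × 8.7 + 10 × 5.1 = 15.66 + 51 = 66.66 mm.
Remaining depth = 82.1 − 66.66 = 15.44 mm.
Duration = 15.44 / 9.1 = 1.7 h.

duration ≈ 1.7 h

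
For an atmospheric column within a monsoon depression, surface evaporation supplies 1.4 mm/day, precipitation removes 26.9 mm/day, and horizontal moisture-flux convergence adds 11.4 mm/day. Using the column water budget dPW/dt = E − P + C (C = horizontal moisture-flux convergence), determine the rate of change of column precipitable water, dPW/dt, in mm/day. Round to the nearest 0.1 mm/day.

dPW/dt ≈ -14.1 mm/day

dPW/dt = E − P + C = 1.4 − 26.9 + (11.4) = -14.1 mm/day.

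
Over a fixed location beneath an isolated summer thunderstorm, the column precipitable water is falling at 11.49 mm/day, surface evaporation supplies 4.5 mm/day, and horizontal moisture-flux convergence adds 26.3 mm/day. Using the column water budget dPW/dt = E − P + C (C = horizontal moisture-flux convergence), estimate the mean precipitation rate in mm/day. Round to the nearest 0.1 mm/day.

P ≈ 42.3 mm/day

dPW/dt = -11.49 mm/day.
P = E + C − dPW/dt = 4.5 + (26.3) − (-11.49) = 42.3 mm/day.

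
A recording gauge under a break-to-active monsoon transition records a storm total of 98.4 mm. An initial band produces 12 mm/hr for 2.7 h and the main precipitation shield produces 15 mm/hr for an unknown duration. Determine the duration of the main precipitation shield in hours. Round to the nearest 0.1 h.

Known phases: 12 × 2.7 = 32.4 mm.
Remaining depth = 98.4 − 32.4 = 66 mm.
Duration = 66 / 15 = 4.4 h.

duration ≈ 4.4 h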